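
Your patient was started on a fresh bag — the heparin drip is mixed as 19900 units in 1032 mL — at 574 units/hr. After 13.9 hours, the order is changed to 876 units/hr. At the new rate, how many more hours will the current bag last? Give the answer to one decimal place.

Initial rate:
Concentration = 19900 units ÷ 1032 mL = 19.28295 units/mL
Rate = 574 units/hr ÷ 19.28295 units/mL = 29.76724 mL/hr
Volume infused so far = 29.76724 mL/hr × 13.9 hr = 413.7646 mL
Volume remaining = 1032 − 413.7646 = 618.2354 mL
New rate:
Rate = 876 units/hr ÷ 19.28295 units/mL = 45.42874 mL/hr
Time remaining = 618.2354 mL ÷ 45.42874 mL/hr = 13.6089 hr

13.6 hours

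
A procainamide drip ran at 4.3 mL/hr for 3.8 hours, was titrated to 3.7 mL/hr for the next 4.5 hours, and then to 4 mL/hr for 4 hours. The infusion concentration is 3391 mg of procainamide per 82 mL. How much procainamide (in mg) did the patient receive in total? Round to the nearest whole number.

2026 mg

Concentration = 3391 mg ÷ 82 mL = 41.35366 mg/mL
Stage 1: 4.3 mL/hr × 3.8 hr = 16.34 mL → 16.34 mL × 41.35366 mg/mL = 675.7188 mg
Stage 2: 3.7 mL/hr × 4.5 hr = 16.65 mL → 16.65 mL × 41.35366 mg/mL = 688.5384 mg
Stage 3: 4 mL/hr × 4 hr = 16 mL → 16 mL × 41.35366 mg/mL = 661.6585 mg
Total = 675.7188 + 688.5384 + 661.6585 = 2025.916 mg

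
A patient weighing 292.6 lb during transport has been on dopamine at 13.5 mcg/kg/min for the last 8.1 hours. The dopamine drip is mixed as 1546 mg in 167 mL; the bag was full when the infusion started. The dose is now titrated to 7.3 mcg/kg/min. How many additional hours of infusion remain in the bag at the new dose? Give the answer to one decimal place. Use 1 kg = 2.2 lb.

11.6 hours

Initial rate:
Weight = 292.6 lb ÷ 2.2 lb/kg = 133 kg
Dose = 13.5 mcg/kg/min × 133 kg = 1795.5 mcg/min
1795.5 mcg/min × 60 min/hr = 107730 mcg/hr
Concentration = 1546 mg ÷ 167 mL = 9.257485 mg/mL = 9257.485 mcg/mL
Rate = 107730 mcg/hr ÷ 9257.485 mcg/mL = 11.63707 mL/hr
Volume infused so far = 11.63707 mL/hr × 8.1 hr = 94.26027 mL
Volume remaining = 167 − 94.26027 = 72.73973 mL
New rate:
Dose = 7.3 mcg/kg/min × 133 kg = 970.9 mcg/min
970.9 mcg/min × 60 min/hr = 58254 mcg/hr
Rate = 58254 mcg/hr ÷ 9257.485 mcg/mL = 6.292638 mL/hr
Time remaining = 72.73973 mL ÷ 6.292638 mL/hr = 11.5595 hr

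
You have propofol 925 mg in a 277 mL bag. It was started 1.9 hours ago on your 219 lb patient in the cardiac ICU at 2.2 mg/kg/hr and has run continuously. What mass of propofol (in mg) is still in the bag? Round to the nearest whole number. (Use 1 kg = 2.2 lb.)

Weight = 219 lb ÷ 2.2 lb/kg = 99.54545 kg
Dose = 2.2 mg/kg/hr × 99.54545 kg = 219 mg/hr
Concentration = 925 mg ÷ 277 mL = 3.33935 mg/mL
Rate = 219 mg/hr ÷ 3.33935 mg/mL = 65.58162 mL/hr
Volume infused = 65.58162 mL/hr × 1.9 hr = 124.6051 mL
Volume remaining = 277 − 124.6051 = 152.3949 mL
Drug remaining = 152.3949 mL × 3.33935 mg/mL = 508.9 mg

509 mg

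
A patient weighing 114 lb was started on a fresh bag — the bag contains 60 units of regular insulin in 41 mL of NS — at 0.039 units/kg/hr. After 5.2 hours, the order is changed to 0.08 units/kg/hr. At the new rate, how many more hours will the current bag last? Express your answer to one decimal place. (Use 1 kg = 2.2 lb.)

11.9 hours

Initial rate:
Weight = 114 lb ÷ 2.2 lb/kg = 51.81818 kg
Dose = 0.039 units/kg/hr × 51.81818 kg = 2.020909 units/hr
Concentration = 60 units ÷ 41 mL = 1.463415 units/mL
Rate = 2.020909 units/hr ÷ 1.463415 units/mL = 1.380955 mL/hr
Volume infused so far = 1.380955 mL/hr × 5.2 hr = 7.180964 mL
Volume remaining = 41 − 7.180964 = 33.81904 mL
New rate:
Dose = 0.08 units/kg/hr × 51.81818 kg = 4.145455 units/hr
Rate = 4.145455 units/hr ÷ 1.463415 units/mL = 2.832727 mL/hr
Time remaining = 33.81904 mL ÷ 2.832727 mL/hr = 11.93868 hr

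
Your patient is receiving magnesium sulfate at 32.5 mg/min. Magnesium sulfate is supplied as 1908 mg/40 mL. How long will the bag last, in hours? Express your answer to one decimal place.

1.0 hours

32.5 mg/min × 60 min/hr = 1950 mg/hr
Concentration = 1908 mg ÷ 40 mL = 47.7 mg/mL
Rate = 1950 mg/hr ÷ 47.7 mg/mL = 40.8805 mL/hr
Duration = 40 mL ÷ 40.8805 mL/hr = 0.9784615 hr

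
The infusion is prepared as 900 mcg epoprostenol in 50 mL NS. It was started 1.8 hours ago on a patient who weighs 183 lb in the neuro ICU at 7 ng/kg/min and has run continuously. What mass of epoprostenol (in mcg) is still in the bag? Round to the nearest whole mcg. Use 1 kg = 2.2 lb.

Weight = 183 lb ÷ 2.2 lb/kg = 83.18182 kg
Dose = 7 ng/kg/min × 83.18182 kg = 582.2727 ng/min
582.2727 ng/min × 60 min/hr = 34936.36 ng/hr
Concentration = 900 mcg ÷ 50 mL = 18 mcg/mL = 18000 ng/mL
Rate = 34936.36 ng/hr ÷ 18000 ng/mL = 1.940909 mL/hr
Volume infused = 1.940909 mL/hr × 1.8 hr = 3.493636 mL
Volume remaining = 50 − 3.493636 = 46.50636 mL
Drug remaining = 46.50636 mL × 18000 ng/mL = 837114.5 ng = 837.1145 mcg

837 mcg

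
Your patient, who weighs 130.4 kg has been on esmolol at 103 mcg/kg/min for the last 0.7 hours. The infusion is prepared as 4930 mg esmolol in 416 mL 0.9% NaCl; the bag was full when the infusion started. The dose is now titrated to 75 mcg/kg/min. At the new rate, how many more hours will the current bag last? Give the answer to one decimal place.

7.4 hours

Initial rate:
Dose = 103 mcg/kg/min × 130.4 kg = 13431.2 mcg/min
13431.2 mcg/min × 60 min/hr = 805872 mcg/hr
Concentration = 4930 mg ÷ 416 mL = 11.85096 mg/mL = 11850.96 mcg/mL
Rate = 805872 mcg/hr ÷ 11850.96 mcg/mL = 68.00056 mL/hr
Volume infused so far = 68.00056 mL/hr × 0.7 hr = 47.60039 mL
Volume remaining = 416 − 47.60039 = 368.3996 mL
New rate:
Dose = 75 mcg/kg/min × 130.4 kg = 9780 mcg/min
9780 mcg/min × 60 min/hr = 586800 mcg/hr
Rate = 586800 mcg/hr ÷ 11850.96 mcg/mL = 49.51497 mL/hr
Time remaining = 368.3996 mL ÷ 49.51497 mL/hr = 7.440166 hr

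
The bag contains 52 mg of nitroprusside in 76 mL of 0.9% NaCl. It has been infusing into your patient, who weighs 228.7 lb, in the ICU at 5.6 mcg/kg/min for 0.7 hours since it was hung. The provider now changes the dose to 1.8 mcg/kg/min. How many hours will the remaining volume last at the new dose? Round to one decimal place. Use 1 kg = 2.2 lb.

2.5 hours

Initial rate:
Weight = 228.7 lb ÷ 2.2 lb/kg = 103.9545 kg
Dose = 5.6 mcg/kg/min × 103.9545 kg = 582.1455 mcg/min
582.1455 mcg/min × 60 min/hr = 34928.73 mcg/hr
Concentration = 52 mg ÷ 76 mL = 0.6842105 mg/mL = 684.2105 mcg/mL
Rate = 34928.73 mcg/hr ÷ 684.2105 mcg/mL = 51.04968 mL/hr
Volume infused so far = 51.04968 mL/hr × 0.7 hr = 35.73477 mL
Volume remaining = 76 − 35.73477 = 40.26523 mL
New rate:
Dose = 1.8 mcg/kg/min × 103.9545 kg = 187.1182 mcg/min
187.1182 mcg/min × 60 min/hr = 11227.09 mcg/hr
Rate = 11227.09 mcg/hr ÷ 684.2105 mcg/mL = 16.40883 mL/hr
Time remaining = 40.26523 mL ÷ 16.40883 mL/hr = 2.453876 hr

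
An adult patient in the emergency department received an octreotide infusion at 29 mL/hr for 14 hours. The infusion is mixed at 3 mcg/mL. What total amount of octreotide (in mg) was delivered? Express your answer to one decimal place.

1.2 mg

Drug rate = 29 mL/hr × 3 mcg/mL = 87 mcg/hr
Total = 87 mcg/hr × 14 hr = 1218 mcg = 1.218 mg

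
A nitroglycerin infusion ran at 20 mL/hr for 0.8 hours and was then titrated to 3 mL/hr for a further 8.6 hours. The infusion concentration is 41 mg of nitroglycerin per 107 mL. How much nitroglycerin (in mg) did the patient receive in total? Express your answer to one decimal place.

16.0 mg

Concentration = 41 mg ÷ 107 mL = 0.3831776 mg/mL
Stage 1: 20 mL/hr × 0.8 hr = 16 mL → 16 mL × 0.3831776 mg/mL = 6.130841 mg
Stage 2: 3 mL/hr × 8.6 hr = 25.8 mL → 25.8 mL × 0.3831776 mg/mL = 9.885981 mg
Total = 6.130841 + 9.885981 = 16.01682 mg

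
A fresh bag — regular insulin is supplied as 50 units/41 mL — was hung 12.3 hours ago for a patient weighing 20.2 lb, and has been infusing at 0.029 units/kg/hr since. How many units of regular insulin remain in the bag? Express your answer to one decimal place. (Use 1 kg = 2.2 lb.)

Weight = 20.2 lb ÷ 2.2 lb/kg = 9.181818 kg
Dose = 0.029 units/kg/hr × 9.181818 kg = 0.2662727 units/hr
Concentration = 50 units ÷ 41 mL = 1.219512 units/mL
Rate = 0.2662727 units/hr ÷ 1.219512 units/mL = 0.2183436 mL/hr
Volume infused = 0.2183436 mL/hr × 12.3 hr = 2.685627 mL
Volume remaining = 41 − 2.685627 = 38.31437 mL
Drug remaining = 38.31437 mL × 1.219512 units/mL = 46.72485 units

46.7 units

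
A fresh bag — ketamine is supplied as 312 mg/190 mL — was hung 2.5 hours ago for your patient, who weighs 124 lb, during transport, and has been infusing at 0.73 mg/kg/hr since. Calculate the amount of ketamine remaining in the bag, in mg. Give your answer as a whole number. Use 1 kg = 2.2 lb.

209 mg

Weight = 124 lb ÷ 2.2 lb/kg = 56.36364 kg
Dose = 0.73 mg/kg/hr × 56.36364 kg = 41.14545 mg/hr
Concentration = 312 mg ÷ 190 mL = 1.642105 mg/mL
Rate = 41.14545 mg/hr ÷ 1.642105 mg/mL = 25.05653 mL/hr
Volume infused = 25.05653 mL/hr × 2.5 hr = 62.64132 mL
Volume remaining = 190 − 62.64132 = 127.3587 mL
Drug remaining = 127.3587 mL × 1.642105 mg/mL = 209.1364 mg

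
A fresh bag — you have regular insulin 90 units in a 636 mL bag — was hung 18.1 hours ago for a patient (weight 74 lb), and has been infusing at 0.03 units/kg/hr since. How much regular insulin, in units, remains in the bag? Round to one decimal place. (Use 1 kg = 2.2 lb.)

71.7 units

Weight = 74 lb ÷ 2.2 lb/kg = 33.63636 kg
Dose = 0.03 units/kg/hr × 33.63636 kg = 1.009091 units/hr
Concentration = 90 units ÷ 636 mL = 0.1415094 units/mL
Rate = 1.009091 units/hr ÷ 0.1415094 units/mL = 7.130909 mL/hr
Volume infused = 7.130909 mL/hr × 18.1 hr = 129.0695 mL
Volume remaining = 636 − 129.0695 = 506.9305 mL
Drug remaining = 506.9305 mL × 0.1415094 units/mL = 71.73545 units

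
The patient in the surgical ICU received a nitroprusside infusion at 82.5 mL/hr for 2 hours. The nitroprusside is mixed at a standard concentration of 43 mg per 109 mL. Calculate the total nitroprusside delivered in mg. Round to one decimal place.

65.1 mg

Concentration = 43 mg ÷ 109 mL = 0.3944954 mg/mL = 394.4954 mcg/mL
Drug rate = 82.5 mL/hr × 394.4954 mcg/mL = 32545.87 mcg/hr
Total = 32545.87 mcg/hr × 2 hr = 65091.74 mcg = 65.09174 mg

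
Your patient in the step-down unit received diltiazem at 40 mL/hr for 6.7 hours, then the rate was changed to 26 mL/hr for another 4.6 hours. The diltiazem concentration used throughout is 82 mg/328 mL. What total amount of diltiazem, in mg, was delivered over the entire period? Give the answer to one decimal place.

96.9 mg

Concentration = 82 mg ÷ 328 mL = 0.25 mg/mL
Stage 1: 40 mL/hr × 6.7 hr = 268 mL → 268 mL × 0.25 mg/mL = 67 mg
Stage 2: 26 mL/hr × 4.6 hr = 119.6 mL → 119.6 mL × 0.25 mg/mL = 29.9 mg
Total = 67 + 29.9 = 96.9 mg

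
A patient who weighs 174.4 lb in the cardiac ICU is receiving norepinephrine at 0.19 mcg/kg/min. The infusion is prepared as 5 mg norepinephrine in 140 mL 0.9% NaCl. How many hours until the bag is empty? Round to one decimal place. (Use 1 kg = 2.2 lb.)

5.5 hours

Weight = 174.4 lb ÷ 2.2 lb/kg = 79.27273 kg
Dose = 0.19 mcg/kg/min × 79.27273 kg = 15.06182 mcg/min
15.06182 mcg/min × 60 min/hr = 903.7091 mcg/hr
Concentration = 5 mg ÷ 140 mL = 0.03571429 mg/mL = 35.71429 mcg/mL
Rate = 903.7091 mcg/hr ÷ 35.71429 mcg/mL = 25.30385 mL/hr
Duration = 140 mL ÷ 25.30385 mL/hr = 5.532754 hr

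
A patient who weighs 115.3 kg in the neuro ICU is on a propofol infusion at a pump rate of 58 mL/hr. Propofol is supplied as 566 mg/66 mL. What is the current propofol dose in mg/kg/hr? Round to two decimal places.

4.31 mg/kg/hr

Concentration = 566 mg ÷ 66 mL = 8.575758 mg/mL
Drug rate = 58 mL/hr × 8.575758 mg/mL = 497.3939 mg/hr
497.3939 mg/hr ÷ 115.3 kg = 4.313911 mg/kg/hr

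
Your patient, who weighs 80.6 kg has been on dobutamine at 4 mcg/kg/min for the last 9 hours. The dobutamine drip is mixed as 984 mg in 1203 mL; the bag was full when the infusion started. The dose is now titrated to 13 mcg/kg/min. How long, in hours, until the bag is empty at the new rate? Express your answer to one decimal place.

12.9 hours

Initial rate:
Dose = 4 mcg/kg/min × 80.6 kg = 322.4 mcg/min
322.4 mcg/min × 60 min/hr = 19344 mcg/hr
Concentration = 984 mg ÷ 1203 mL = 0.8179551 mg/mL = 817.9551 mcg/mL
Rate = 19344 mcg/hr ÷ 817.9551 mcg/mL = 23.64922 mL/hr
Volume infused so far = 23.64922 mL/hr × 9 hr = 212.843 mL
Volume remaining = 1203 − 212.843 = 990.157 mL
New rate:
Dose = 13 mcg/kg/min × 80.6 kg = 1047.8 mcg/min
1047.8 mcg/min × 60 min/hr = 62868 mcg/hr
Rate = 62868 mcg/hr ÷ 817.9551 mcg/mL = 76.85996 mL/hr
Time remaining = 990.157 mL ÷ 76.85996 mL/hr = 12.88261 hr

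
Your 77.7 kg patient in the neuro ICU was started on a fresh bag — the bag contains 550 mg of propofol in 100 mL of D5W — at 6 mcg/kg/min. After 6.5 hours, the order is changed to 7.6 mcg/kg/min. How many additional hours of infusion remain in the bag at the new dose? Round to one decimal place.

Initial rate:
Dose = 6 mcg/kg/min × 77.7 kg = 466.2 mcg/min
466.2 mcg/min × 60 min/hr = 27972 mcg/hr
Concentration = 550 mg ÷ 100 mL = 5.5 mg/mL = 5500 mcg/mL
Rate = 27972 mcg/hr ÷ 5500 mcg/mL = 5.085818 mL/hr
Volume infused so far = 5.085818 mL/hr × 6.5 hr = 33.05782 mL
Volume remaining = 100 − 33.05782 = 66.94218 mL
New rate:
Dose = 7.6 mcg/kg/min × 77.7 kg = 590.52 mcg/min
590.52 mcg/min × 60 min/hr = 35431.2 mcg/hr
Rate = 35431.2 mcg/hr ÷ 5500 mcg/mL = 6.442036 mL/hr
Time remaining = 66.94218 mL ÷ 6.442036 mL/hr = 10.39146 hr

10.4 hours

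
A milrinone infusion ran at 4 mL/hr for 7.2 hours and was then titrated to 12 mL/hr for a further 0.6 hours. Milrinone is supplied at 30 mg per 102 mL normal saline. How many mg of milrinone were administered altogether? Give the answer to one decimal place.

10.6 mg

Concentration = 30 mg ÷ 102 mL = 0.2941176 mg/mL
Stage 1: 4 mL/hr × 7.2 hr = 28.8 mL → 28.8 mL × 0.2941176 mg/mL = 8.470588 mg
Stage 2: 12 mL/hr × 0.6 hr = 7.2 mL → 7.2 mL × 0.2941176 mg/mL = 2.117647 mg
Total = 8.470588 + 2.117647 = 10.58824 mg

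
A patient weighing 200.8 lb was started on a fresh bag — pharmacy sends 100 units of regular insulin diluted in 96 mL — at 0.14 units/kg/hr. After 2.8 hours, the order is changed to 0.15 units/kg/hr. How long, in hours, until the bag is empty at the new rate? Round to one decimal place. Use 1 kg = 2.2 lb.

Initial rate:
Weight = 200.8 lb ÷ 2.2 lb/kg = 91.27273 kg
Dose = 0.14 units/kg/hr × 91.27273 kg = 12.77818 units/hr
Concentration = 100 units ÷ 96 mL = 1.041667 units/mL
Rate = 12.77818 units/hr ÷ 1.041667 units/mL = 12.26705 mL/hr
Volume infused so far = 12.26705 mL/hr × 2.8 hr = 34.34775 mL
Volume remaining = 96 − 34.34775 = 61.65225 mL
New rate:
Dose = 0.15 units/kg/hr × 91.27273 kg = 13.69091 units/hr
Rate = 13.69091 units/hr ÷ 1.041667 units/mL = 13.14327 mL/hr
Time remaining = 61.65225 mL ÷ 13.14327 mL/hr = 4.690784 hr

4.7 hours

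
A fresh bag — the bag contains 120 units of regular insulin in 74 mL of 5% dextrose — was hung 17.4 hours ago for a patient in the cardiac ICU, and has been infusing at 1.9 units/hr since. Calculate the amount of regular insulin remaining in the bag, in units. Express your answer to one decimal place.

86.9 units

Concentration = 120 units ÷ 74 mL = 1.621622 units/mL
Rate = 1.9 units/hr ÷ 1.621622 units/mL = 1.171667 mL/hr
Volume infused = 1.171667 mL/hr × 17.4 hr = 20.387 mL
Volume remaining = 74 − 20.387 = 53.613 mL
Drug remaining = 53.613 mL × 1.621622 units/mL = 86.94 units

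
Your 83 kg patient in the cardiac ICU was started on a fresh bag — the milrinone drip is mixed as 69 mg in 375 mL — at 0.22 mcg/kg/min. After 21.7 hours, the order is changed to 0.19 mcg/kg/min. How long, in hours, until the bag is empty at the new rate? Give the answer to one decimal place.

Initial rate:
Dose = 0.22 mcg/kg/min × 83 kg = 18.26 mcg/min
18.26 mcg/min × 60 min/hr = 1095.6 mcg/hr
Concentration = 69 mg ÷ 375 mL = 0.184 mg/mL = 184 mcg/mL
Rate = 1095.6 mcg/hr ÷ 184 mcg/mL = 5.954348 mL/hr
Volume infused so far = 5.954348 mL/hr × 21.7 hr = 129.2093 mL
Volume remaining = 375 − 129.2093 = 245.7907 mL
New rate:
Dose = 0.19 mcg/kg/min × 83 kg = 15.77 mcg/min
15.77 mcg/min × 60 min/hr = 946.2 mcg/hr
Rate = 946.2 mcg/hr ÷ 184 mcg/mL = 5.142391 mL/hr
Time remaining = 245.7907 mL ÷ 5.142391 mL/hr = 47.79696 hr

47.8 hours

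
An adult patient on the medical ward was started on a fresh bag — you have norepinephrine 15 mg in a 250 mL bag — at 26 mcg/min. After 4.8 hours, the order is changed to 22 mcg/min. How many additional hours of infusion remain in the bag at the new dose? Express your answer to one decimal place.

5.7 hours

Initial rate:
26 mcg/min × 60 min/hr = 1560 mcg/hr
Concentration = 15 mg ÷ 250 mL = 0.06 mg/mL = 60 mcg/mL
Rate = 1560 mcg/hr ÷ 60 mcg/mL = 26 mL/hr
Volume infused so far = 26 mL/hr × 4.8 hr = 124.8 mL
Volume remaining = 250 − 124.8 = 125.2 mL
New rate:
22 mcg/min × 60 min/hr = 1320 mcg/hr
Rate = 1320 mcg/hr ÷ 60 mcg/mL = 22 mL/hr
Time remaining = 125.2 mL ÷ 22 mL/hr = 5.690909 hr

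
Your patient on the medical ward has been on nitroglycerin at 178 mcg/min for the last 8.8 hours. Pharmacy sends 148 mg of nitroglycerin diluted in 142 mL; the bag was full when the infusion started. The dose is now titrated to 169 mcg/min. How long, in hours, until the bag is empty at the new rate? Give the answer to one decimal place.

Initial rate:
178 mcg/min × 60 min/hr = 10680 mcg/hr
Concentration = 148 mg ÷ 142 mL = 1.042254 mg/mL = 1042.254 mcg/mL
Rate = 10680 mcg/hr ÷ 1042.254 mcg/mL = 10.24703 mL/hr
Volume infused so far = 10.24703 mL/hr × 8.8 hr = 90.17384 mL
Volume remaining = 142 − 90.17384 = 51.82616 mL
New rate:
169 mcg/min × 60 min/hr = 10140 mcg/hr
Rate = 10140 mcg/hr ÷ 1042.254 mcg/mL = 9.728919 mL/hr
Time remaining = 51.82616 mL ÷ 9.728919 mL/hr = 5.327022 hr

5.3 hours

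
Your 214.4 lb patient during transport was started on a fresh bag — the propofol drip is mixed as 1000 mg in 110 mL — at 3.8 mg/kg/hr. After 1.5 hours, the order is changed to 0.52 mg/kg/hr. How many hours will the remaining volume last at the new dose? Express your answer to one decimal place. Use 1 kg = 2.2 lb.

8.8 hours

Initial rate:
Weight = 214.4 lb ÷ 2.2 lb/kg = 97.45455 kg
Dose = 3.8 mg/kg/hr × 97.45455 kg = 370.3273 mg/hr
Concentration = 1000 mg ÷ 110 mL = 9.090909 mg/mL
Rate = 370.3273 mg/hr ÷ 9.090909 mg/mL = 40.736 mL/hr
Volume infused so far = 40.736 mL/hr × 1.5 hr = 61.104 mL
Volume remaining = 110 − 61.104 = 48.896 mL
New rate:
Dose = 0.52 mg/kg/hr × 97.45455 kg = 50.67636 mg/hr
Rate = 50.67636 mg/hr ÷ 9.090909 mg/mL = 5.5744 mL/hr
Time remaining = 48.896 mL ÷ 5.5744 mL/hr = 8.771527 hr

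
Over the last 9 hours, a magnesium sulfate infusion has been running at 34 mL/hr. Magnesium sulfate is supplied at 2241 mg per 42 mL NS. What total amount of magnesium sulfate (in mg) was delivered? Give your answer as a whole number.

16327 mg

Concentration = 2241 mg ÷ 42 mL = 53.35714 mg/mL
Drug rate = 34 mL/hr × 53.35714 mg/mL = 1814.143 mg/hr
Total = 1814.143 mg/hr × 9 hr = 16327.29 mg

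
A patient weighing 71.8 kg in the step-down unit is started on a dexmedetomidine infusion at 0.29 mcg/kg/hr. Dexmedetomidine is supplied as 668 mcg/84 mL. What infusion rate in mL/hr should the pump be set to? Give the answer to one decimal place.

2.6 mL/hr

Dose = 0.29 mcg/kg/hr × 71.8 kg = 20.822 mcg/hr
Concentration = 668 mcg ÷ 84 mL = 7.952381 mcg/mL
Rate = 20.822 mcg/hr ÷ 7.952381 mcg/mL = 2.618335 mL/hr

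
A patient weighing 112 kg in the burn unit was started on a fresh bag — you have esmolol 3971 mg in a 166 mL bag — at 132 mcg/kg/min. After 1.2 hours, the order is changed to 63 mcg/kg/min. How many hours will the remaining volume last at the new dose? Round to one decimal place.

6.9 hours

Initial rate:
Dose = 132 mcg/kg/min × 112 kg = 14784 mcg/min
14784 mcg/min × 60 min/hr = 887040 mcg/hr
Concentration = 3971 mg ÷ 166 mL = 23.92169 mg/mL = 23921.69 mcg/mL
Rate = 887040 mcg/hr ÷ 23921.69 mcg/mL = 37.081 mL/hr
Volume infused so far = 37.081 mL/hr × 1.2 hr = 44.4972 mL
Volume remaining = 166 − 44.4972 = 121.5028 mL
New rate:
Dose = 63 mcg/kg/min × 112 kg = 7056 mcg/min
7056 mcg/min × 60 min/hr = 423360 mcg/hr
Rate = 423360 mcg/hr ÷ 23921.69 mcg/mL = 17.69775 mL/hr
Time remaining = 121.5028 mL ÷ 17.69775 mL/hr = 6.865438 hr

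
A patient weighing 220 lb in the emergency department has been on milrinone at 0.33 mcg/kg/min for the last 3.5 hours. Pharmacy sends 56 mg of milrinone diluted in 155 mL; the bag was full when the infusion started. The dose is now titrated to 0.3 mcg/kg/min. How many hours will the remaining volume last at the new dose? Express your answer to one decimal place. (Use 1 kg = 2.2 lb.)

27.3 hours

Initial rate:
Weight = 220 lb ÷ 2.2 lb/kg = 100 kg
Dose = 0.33 mcg/kg/min × 100 kg = 33 mcg/min
33 mcg/min × 60 min/hr = 1980 mcg/hr
Concentration = 56 mg ÷ 155 mL = 0.3612903 mg/mL = 361.2903 mcg/mL
Rate = 1980 mcg/hr ÷ 361.2903 mcg/mL = 5.480357 mL/hr
Volume infused so far = 5.480357 mL/hr × 3.5 hr = 19.18125 mL
Volume remaining = 155 − 19.18125 = 135.8187 mL
New rate:
Dose = 0.3 mcg/kg/min × 100 kg = 30 mcg/min
30 mcg/min × 60 min/hr = 1800 mcg/hr
Rate = 1800 mcg/hr ÷ 361.2903 mcg/mL = 4.982143 mL/hr
Time remaining = 135.8187 mL ÷ 4.982143 mL/hr = 27.26111 hr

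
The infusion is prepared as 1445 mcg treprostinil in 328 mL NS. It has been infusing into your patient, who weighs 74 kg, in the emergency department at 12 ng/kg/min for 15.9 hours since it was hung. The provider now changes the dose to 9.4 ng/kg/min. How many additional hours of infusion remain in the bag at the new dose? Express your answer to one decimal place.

Initial rate:
Dose = 12 ng/kg/min × 74 kg = 888 ng/min
888 ng/min × 60 min/hr = 53280 ng/hr
Concentration = 1445 mcg ÷ 328 mL = 4.405488 mcg/mL = 4405.488 ng/mL
Rate = 53280 ng/hr ÷ 4405.488 ng/mL = 12.09401 mL/hr
Volume infused so far = 12.09401 mL/hr × 15.9 hr = 192.2947 mL
Volume remaining = 328 − 192.2947 = 135.7053 mL
New rate:
Dose = 9.4 ng/kg/min × 74 kg = 695.6 ng/min
695.6 ng/min × 60 min/hr = 41736 ng/hr
Rate = 41736 ng/hr ÷ 4405.488 ng/mL = 9.473639 mL/hr
Time remaining = 135.7053 mL ÷ 9.473639 mL/hr = 14.32452 hr

14.3 hours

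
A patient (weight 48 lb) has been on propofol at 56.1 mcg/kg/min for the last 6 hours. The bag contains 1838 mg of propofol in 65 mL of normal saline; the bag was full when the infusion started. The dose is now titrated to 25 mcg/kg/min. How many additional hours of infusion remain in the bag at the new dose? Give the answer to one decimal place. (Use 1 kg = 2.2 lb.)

Initial rate:
Weight = 48 lb ÷ 2.2 lb/kg = 21.81818 kg
Dose = 56.1 mcg/kg/min × 21.81818 kg = 1224 mcg/min
1224 mcg/min × 60 min/hr = 73440 mcg/hr
Concentration = 1838 mg ÷ 65 mL = 28.27692 mg/mL = 28276.92 mcg/mL
Rate = 73440 mcg/hr ÷ 28276.92 mcg/mL = 2.597171 mL/hr
Volume infused so far = 2.597171 mL/hr × 6 hr = 15.58303 mL
Volume remaining = 65 − 15.58303 = 49.41697 mL
New rate:
Dose = 25 mcg/kg/min × 21.81818 kg = 545.4545 mcg/min
545.4545 mcg/min × 60 min/hr = 32727.27 mcg/hr
Rate = 32727.27 mcg/hr ÷ 28276.92 mcg/mL = 1.157385 mL/hr
Time remaining = 49.41697 mL ÷ 1.157385 mL/hr = 42.69711 hr

42.7 hours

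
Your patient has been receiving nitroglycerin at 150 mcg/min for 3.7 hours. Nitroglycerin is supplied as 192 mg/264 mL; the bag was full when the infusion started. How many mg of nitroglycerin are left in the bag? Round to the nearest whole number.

150 mcg/min × 60 min/hr = 9000 mcg/hr
Concentration = 192 mg ÷ 264 mL = 0.7272727 mg/mL = 727.2727 mcg/mL
Rate = 9000 mcg/hr ÷ 727.2727 mcg/mL = 12.375 mL/hr
Volume infused = 12.375 mL/hr × 3.7 hr = 45.7875 mL
Volume remaining = 264 − 45.7875 = 218.2125 mL
Drug remaining = 218.2125 mL × 727.2727 mcg/mL = 158700 mcg = 158.7 mg

159 mg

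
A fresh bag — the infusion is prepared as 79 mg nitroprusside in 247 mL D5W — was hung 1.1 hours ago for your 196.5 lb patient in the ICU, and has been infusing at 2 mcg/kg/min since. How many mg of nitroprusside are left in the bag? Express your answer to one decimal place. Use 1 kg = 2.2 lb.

67.2 mg

Weight = 196.5 lb ÷ 2.2 lb/kg = 89.31818 kg
Dose = 2 mcg/kg/min × 89.31818 kg = 178.6364 mcg/min
178.6364 mcg/min × 60 min/hr = 10718.18 mcg/hr
Concentration = 79 mg ÷ 247 mL = 0.3198381 mg/mL = 319.8381 mcg/mL
Rate = 10718.18 mcg/hr ÷ 319.8381 mcg/mL = 33.51128 mL/hr
Volume infused = 33.51128 mL/hr × 1.1 hr = 36.86241 mL
Volume remaining = 247 − 36.86241 = 210.1376 mL
Drug remaining = 210.1376 mL × 319.8381 mcg/mL = 67210 mcg = 67.21 mg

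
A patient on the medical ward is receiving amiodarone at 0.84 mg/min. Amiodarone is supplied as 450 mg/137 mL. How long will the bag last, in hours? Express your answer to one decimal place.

0.84 mg/min × 60 min/hr = 50.4 mg/hr
Concentration = 450 mg ÷ 137 mL = 3.284672 mg/mL
Rate = 50.4 mg/hr ÷ 3.284672 mg/mL = 15.344 mL/hr
Duration = 137 mL ÷ 15.344 mL/hr = 8.928571 hr

8.9 hours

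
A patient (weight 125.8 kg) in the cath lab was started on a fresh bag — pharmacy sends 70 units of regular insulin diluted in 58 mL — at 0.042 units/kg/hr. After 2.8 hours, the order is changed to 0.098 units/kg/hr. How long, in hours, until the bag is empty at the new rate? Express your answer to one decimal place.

4.5 hours

Initial rate:
Dose = 0.042 units/kg/hr × 125.8 kg = 5.2836 units/hr
Concentration = 70 units ÷ 58 mL = 1.206897 units/mL
Rate = 5.2836 units/hr ÷ 1.206897 units/mL = 4.37784 mL/hr
Volume infused so far = 4.37784 mL/hr × 2.8 hr = 12.25795 mL
Volume remaining = 58 − 12.25795 = 45.74205 mL
New rate:
Dose = 0.098 units/kg/hr × 125.8 kg = 12.3284 units/hr
Rate = 12.3284 units/hr ÷ 1.206897 units/mL = 10.21496 mL/hr
Time remaining = 45.74205 mL ÷ 10.21496 mL/hr = 4.477947 hr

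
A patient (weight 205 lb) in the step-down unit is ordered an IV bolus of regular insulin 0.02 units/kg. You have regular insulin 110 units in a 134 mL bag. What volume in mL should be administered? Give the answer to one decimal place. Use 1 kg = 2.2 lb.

Weight = 205 lb ÷ 2.2 lb/kg = 93.18182 kg
Dose = 0.02 units/kg × 93.18182 kg = 1.863636 units
Concentration = 110 units ÷ 134 mL = 0.8208955 units/mL
Volume = 1.863636 units ÷ 0.8208955 units/mL = 2.270248 mL

2.3 mL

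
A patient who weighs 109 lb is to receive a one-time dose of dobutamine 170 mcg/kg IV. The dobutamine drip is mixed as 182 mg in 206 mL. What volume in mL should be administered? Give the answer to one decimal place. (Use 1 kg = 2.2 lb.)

9.5 mL

Weight = 109 lb ÷ 2.2 lb/kg = 49.54545 kg
Dose = 170 mcg/kg × 49.54545 kg = 8422.727 mcg
Concentration = 182 mg ÷ 206 mL = 0.8834951 mg/mL = 883.4951 mcg/mL
Volume = 8422.727 mcg ÷ 883.4951 mcg/mL = 9.533417 mL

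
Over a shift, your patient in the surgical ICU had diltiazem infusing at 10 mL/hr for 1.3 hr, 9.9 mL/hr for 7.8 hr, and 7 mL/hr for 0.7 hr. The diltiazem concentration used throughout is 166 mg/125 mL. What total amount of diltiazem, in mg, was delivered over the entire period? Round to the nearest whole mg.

126 mg

Concentration = 166 mg ÷ 125 mL = 1.328 mg/mL
Stage 1: 10 mL/hr × 1.3 hr = 13 mL → 13 mL × 1.328 mg/mL = 17.264 mg
Stage 2: 9.9 mL/hr × 7.8 hr = 77.22 mL → 77.22 mL × 1.328 mg/mL = 102.5482 mg
Stage 3: 7 mL/hr × 0.7 hr = 4.9 mL → 4.9 mL × 1.328 mg/mL = 6.5072 mg
Total = 17.264 + 102.5482 + 6.5072 = 126.3194 mg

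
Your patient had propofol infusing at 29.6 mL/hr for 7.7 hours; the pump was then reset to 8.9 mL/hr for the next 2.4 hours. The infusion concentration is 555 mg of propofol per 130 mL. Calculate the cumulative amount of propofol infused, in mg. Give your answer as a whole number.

1064 mg

Concentration = 555 mg ÷ 130 mL = 4.269231 mg/mL
Stage 1: 29.6 mL/hr × 7.7 hr = 227.92 mL → 227.92 mL × 4.269231 mg/mL = 973.0431 mg
Stage 2: 8.9 mL/hr × 2.4 hr = 21.36 mL → 21.36 mL × 4.269231 mg/mL = 91.19077 mg
Total = 973.0431 + 91.19077 = 1064.234 mg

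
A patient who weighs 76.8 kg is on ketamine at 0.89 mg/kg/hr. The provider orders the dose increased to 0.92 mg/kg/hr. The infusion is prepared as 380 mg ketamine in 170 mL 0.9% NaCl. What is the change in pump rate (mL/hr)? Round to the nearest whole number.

1 mL/hr

At the current dose:
Dose = 0.89 mg/kg/hr × 76.8 kg = 68.352 mg/hr
Concentration = 380 mg ÷ 170 mL = 2.235294 mg/mL
Rate = 68.352 mg/hr ÷ 2.235294 mg/mL = 30.57853 mL/hr
At the new dose:
Dose = 0.92 mg/kg/hr × 76.8 kg = 70.656 mg/hr
Rate = 70.656 mg/hr ÷ 2.235294 mg/mL = 31.60926 mL/hr
Change = 31.60926 − 30.57853 = 1.030737 mL/hr → 1.030737 mL/hr increase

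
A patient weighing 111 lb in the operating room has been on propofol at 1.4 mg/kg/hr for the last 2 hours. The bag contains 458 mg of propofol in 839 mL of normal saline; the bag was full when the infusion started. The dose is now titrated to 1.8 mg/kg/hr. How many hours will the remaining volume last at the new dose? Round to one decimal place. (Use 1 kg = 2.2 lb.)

3.5 hours

Initial rate:
Weight = 111 lb ÷ 2.2 lb/kg = 50.45455 kg
Dose = 1.4 mg/kg/hr × 50.45455 kg = 70.63636 mg/hr
Concentration = 458 mg ÷ 839 mL = 0.545888 mg/mL
Rate = 70.63636 mg/hr ÷ 0.545888 mg/mL = 129.3972 mL/hr
Volume infused so far = 129.3972 mL/hr × 2 hr = 258.7944 mL
Volume remaining = 839 − 258.7944 = 580.2056 mL
New rate:
Dose = 1.8 mg/kg/hr × 50.45455 kg = 90.81818 mg/hr
Rate = 90.81818 mg/hr ÷ 0.545888 mg/mL = 166.3678 mL/hr
Time remaining = 580.2056 mL ÷ 166.3678 mL/hr = 3.487487 hr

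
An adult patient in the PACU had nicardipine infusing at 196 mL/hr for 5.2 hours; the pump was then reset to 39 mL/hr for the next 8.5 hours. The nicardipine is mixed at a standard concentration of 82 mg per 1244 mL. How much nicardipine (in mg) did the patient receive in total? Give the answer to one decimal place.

Concentration = 82 mg ÷ 1244 mL = 0.0659164 mg/mL
Stage 1: 196 mL/hr × 5.2 hr = 1019.2 mL → 1019.2 mL × 0.0659164 mg/mL = 67.18199 mg
Stage 2: 39 mL/hr × 8.5 hr = 331.5 mL → 331.5 mL × 0.0659164 mg/mL = 21.85129 mg
Total = 67.18199 + 21.85129 = 89.03328 mg

89.0 mg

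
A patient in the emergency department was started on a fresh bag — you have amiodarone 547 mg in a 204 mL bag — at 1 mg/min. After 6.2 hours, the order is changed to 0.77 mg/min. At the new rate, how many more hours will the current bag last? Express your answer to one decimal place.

Initial rate:
1 mg/min × 60 min/hr = 60 mg/hr
Concentration = 547 mg ÷ 204 mL = 2.681373 mg/mL
Rate = 60 mg/hr ÷ 2.681373 mg/mL = 22.3766 mL/hr
Volume infused so far = 22.3766 mL/hr × 6.2 hr = 138.7349 mL
Volume remaining = 204 − 138.7349 = 65.26508 mL
New rate:
0.77 mg/min × 60 min/hr = 46.2 mg/hr
Rate = 46.2 mg/hr ÷ 2.681373 mg/mL = 17.22998 mL/hr
Time remaining = 65.26508 mL ÷ 17.22998 mL/hr = 3.787879 hr

3.8 hours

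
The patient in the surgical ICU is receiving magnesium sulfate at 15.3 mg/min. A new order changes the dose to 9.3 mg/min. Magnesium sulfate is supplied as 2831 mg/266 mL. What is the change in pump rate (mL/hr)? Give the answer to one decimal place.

At the current dose:
15.3 mg/min × 60 min/hr = 918 mg/hr
Concentration = 2831 mg ÷ 266 mL = 10.64286 mg/mL
Rate = 918 mg/hr ÷ 10.64286 mg/mL = 86.25503 mL/hr
At the new dose:
9.3 mg/min × 60 min/hr = 558 mg/hr
Rate = 558 mg/hr ÷ 10.64286 mg/mL = 52.42953 mL/hr
Change = 52.42953 − 86.25503 = -33.8255 mL/hr → 33.8255 mL/hr decrease

33.8 mL/hr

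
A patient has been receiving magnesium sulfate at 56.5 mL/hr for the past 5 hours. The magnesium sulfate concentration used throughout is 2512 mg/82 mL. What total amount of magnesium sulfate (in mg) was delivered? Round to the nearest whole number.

8654 mg

Concentration = 2512 mg ÷ 82 mL = 30.63415 mg/mL
Drug rate = 56.5 mL/hr × 30.63415 mg/mL = 1730.829 mg/hr
Total = 1730.829 mg/hr × 5 hr = 8654.146 mg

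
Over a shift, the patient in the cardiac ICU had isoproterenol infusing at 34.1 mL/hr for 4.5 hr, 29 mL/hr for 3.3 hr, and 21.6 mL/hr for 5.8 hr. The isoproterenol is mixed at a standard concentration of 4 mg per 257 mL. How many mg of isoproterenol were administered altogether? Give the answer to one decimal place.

5.8 mg

Concentration = 4 mg ÷ 257 mL = 0.0155642 mg/mL
Stage 1: 34.1 mL/hr × 4.5 hr = 153.45 mL → 153.45 mL × 0.0155642 mg/mL = 2.388327 mg
Stage 2: 29 mL/hr × 3.3 hr = 95.7 mL → 95.7 mL × 0.0155642 mg/mL = 1.489494 mg
Stage 3: 21.6 mL/hr × 5.8 hr = 125.28 mL → 125.28 mL × 0.0155642 mg/mL = 1.949883 mg
Total = 2.388327 + 1.489494 + 1.949883 = 5.827704 mg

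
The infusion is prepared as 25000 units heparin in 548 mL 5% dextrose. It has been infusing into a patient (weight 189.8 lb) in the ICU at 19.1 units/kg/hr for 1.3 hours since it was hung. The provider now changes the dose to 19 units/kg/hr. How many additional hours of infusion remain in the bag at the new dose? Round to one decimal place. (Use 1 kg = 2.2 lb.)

13.9 hours

Initial rate:
Weight = 189.8 lb ÷ 2.2 lb/kg = 86.27273 kg
Dose = 19.1 units/kg/hr × 86.27273 kg = 1647.809 units/hr
Concentration = 25000 units ÷ 548 mL = 45.62044 units/mL
Rate = 1647.809 units/hr ÷ 45.62044 units/mL = 36.11998 mL/hr
Volume infused so far = 36.11998 mL/hr × 1.3 hr = 46.95597 mL
Volume remaining = 548 − 46.95597 = 501.044 mL
New rate:
Dose = 19 units/kg/hr × 86.27273 kg = 1639.182 units/hr
Rate = 1639.182 units/hr ÷ 45.62044 units/mL = 35.93087 mL/hr
Time remaining = 501.044 mL ÷ 35.93087 mL/hr = 13.94467 hr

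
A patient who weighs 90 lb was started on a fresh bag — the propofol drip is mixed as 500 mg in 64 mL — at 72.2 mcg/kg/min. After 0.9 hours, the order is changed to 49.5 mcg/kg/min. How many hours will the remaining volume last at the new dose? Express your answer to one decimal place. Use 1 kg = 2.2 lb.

Initial rate:
Weight = 90 lb ÷ 2.2 lb/kg = 40.90909 kg
Dose = 72.2 mcg/kg/min × 40.90909 kg = 2953.636 mcg/min
2953.636 mcg/min × 60 min/hr = 177218.2 mcg/hr
Concentration = 500 mg ÷ 64 mL = 7.8125 mg/mL = 7812.5 mcg/mL
Rate = 177218.2 mcg/hr ÷ 7812.5 mcg/mL = 22.68393 mL/hr
Volume infused so far = 22.68393 mL/hr × 0.9 hr = 20.41553 mL
Volume remaining = 64 − 20.41553 = 43.58447 mL
New rate:
Dose = 49.5 mcg/kg/min × 40.90909 kg = 2025 mcg/min
2025 mcg/min × 60 min/hr = 121500 mcg/hr
Rate = 121500 mcg/hr ÷ 7812.5 mcg/mL = 15.552 mL/hr
Time remaining = 43.58447 mL ÷ 15.552 mL/hr = 2.802499 hr

2.8 hours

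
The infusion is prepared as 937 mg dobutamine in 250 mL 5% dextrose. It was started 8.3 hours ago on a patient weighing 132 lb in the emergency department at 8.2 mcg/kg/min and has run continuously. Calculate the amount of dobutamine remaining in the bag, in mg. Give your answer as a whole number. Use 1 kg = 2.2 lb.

692 mg

Weight = 132 lb ÷ 2.2 lb/kg = 60 kg
Dose = 8.2 mcg/kg/min × 60 kg = 492 mcg/min
492 mcg/min × 60 min/hr = 29520 mcg/hr
Concentration = 937 mg ÷ 250 mL = 3.748 mg/mL = 3748 mcg/mL
Rate = 29520 mcg/hr ÷ 3748 mcg/mL = 7.876201 mL/hr
Volume infused = 7.876201 mL/hr × 8.3 hr = 65.37247 mL
Volume remaining = 250 − 65.37247 = 184.6275 mL
Drug remaining = 184.6275 mL × 3748 mcg/mL = 691984 mcg = 691.984 mg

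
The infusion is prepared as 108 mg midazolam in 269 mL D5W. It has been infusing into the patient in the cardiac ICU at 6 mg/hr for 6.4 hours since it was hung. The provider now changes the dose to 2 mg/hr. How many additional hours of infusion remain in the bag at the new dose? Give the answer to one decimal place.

34.8 hours

Initial rate:
Concentration = 108 mg ÷ 269 mL = 0.401487 mg/mL
Rate = 6 mg/hr ÷ 0.401487 mg/mL = 14.94444 mL/hr
Volume infused so far = 14.94444 mL/hr × 6.4 hr = 95.64444 mL
Volume remaining = 269 − 95.64444 = 173.3556 mL
New rate:
Rate = 2 mg/hr ÷ 0.401487 mg/mL = 4.981481 mL/hr
Time remaining = 173.3556 mL ÷ 4.981481 mL/hr = 34.8 hr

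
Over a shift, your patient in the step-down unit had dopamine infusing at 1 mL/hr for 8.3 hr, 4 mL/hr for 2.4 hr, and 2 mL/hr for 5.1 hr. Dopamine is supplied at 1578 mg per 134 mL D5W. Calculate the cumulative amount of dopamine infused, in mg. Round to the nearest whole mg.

331 mg

Concentration = 1578 mg ÷ 134 mL = 11.77612 mg/mL
Stage 1: 1 mL/hr × 8.3 hr = 8.3 mL → 8.3 mL × 11.77612 mg/mL = 97.74179 mg
Stage 2: 4 mL/hr × 2.4 hr = 9.6 mL → 9.6 mL × 11.77612 mg/mL = 113.0507 mg
Stage 3: 2 mL/hr × 5.1 hr = 10.2 mL → 10.2 mL × 11.77612 mg/mL = 120.1164 mg
Total = 97.74179 + 113.0507 + 120.1164 = 330.909 mg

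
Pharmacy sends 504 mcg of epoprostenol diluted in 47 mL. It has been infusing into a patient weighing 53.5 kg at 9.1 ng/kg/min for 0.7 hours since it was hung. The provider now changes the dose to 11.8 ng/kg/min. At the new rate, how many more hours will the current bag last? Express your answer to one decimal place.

12.8 hours

Initial rate:
Dose = 9.1 ng/kg/min × 53.5 kg = 486.85 ng/min
486.85 ng/min × 60 min/hr = 29211 ng/hr
Concentration = 504 mcg ÷ 47 mL = 10.7234 mcg/mL = 10723.4 ng/mL
Rate = 29211 ng/hr ÷ 10723.4 ng/mL = 2.724042 mL/hr
Volume infused so far = 2.724042 mL/hr × 0.7 hr = 1.906829 mL
Volume remaining = 47 − 1.906829 = 45.09317 mL
New rate:
Dose = 11.8 ng/kg/min × 53.5 kg = 631.3 ng/min
631.3 ng/min × 60 min/hr = 37878 ng/hr
Rate = 37878 ng/hr ÷ 10723.4 ng/mL = 3.532274 mL/hr
Time remaining = 45.09317 mL ÷ 3.532274 mL/hr = 12.76605 hr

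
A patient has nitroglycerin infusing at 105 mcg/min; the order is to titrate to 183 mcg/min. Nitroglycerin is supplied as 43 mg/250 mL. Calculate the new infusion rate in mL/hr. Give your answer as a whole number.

183 mcg/min × 60 min/hr = 10980 mcg/hr
Concentration = 43 mg ÷ 250 mL = 0.172 mg/mL = 172 mcg/mL
Rate = 10980 mcg/hr ÷ 172 mcg/mL = 63.83721 mL/hr

64 mL/hr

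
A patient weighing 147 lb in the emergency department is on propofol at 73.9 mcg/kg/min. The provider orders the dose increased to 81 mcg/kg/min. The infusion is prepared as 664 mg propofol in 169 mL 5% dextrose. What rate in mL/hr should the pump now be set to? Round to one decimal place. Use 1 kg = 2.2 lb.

82.7 mL/hr

Weight = 147 lb ÷ 2.2 lb/kg = 66.81818 kg
Dose = 81 mcg/kg/min × 66.81818 kg = 5412.273 mcg/min
5412.273 mcg/min × 60 min/hr = 324736.4 mcg/hr
Concentration = 664 mg ÷ 169 mL = 3.928994 mg/mL = 3928.994 mcg/mL
Rate = 324736.4 mcg/hr ÷ 3928.994 mcg/mL = 82.65127 mL/hr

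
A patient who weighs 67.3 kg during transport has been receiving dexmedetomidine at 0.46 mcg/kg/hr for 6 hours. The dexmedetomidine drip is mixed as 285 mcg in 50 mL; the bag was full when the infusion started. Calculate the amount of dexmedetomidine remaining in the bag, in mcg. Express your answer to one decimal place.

Dose = 0.46 mcg/kg/hr × 67.3 kg = 30.958 mcg/hr
Concentration = 285 mcg ÷ 50 mL = 5.7 mcg/mL
Rate = 30.958 mcg/hr ÷ 5.7 mcg/mL = 5.431228 mL/hr
Volume infused = 5.431228 mL/hr × 6 hr = 32.58737 mL
Volume remaining = 50 − 32.58737 = 17.41263 mL
Drug remaining = 17.41263 mL × 5.7 mcg/mL = 99.252 mcg

99.3 mcg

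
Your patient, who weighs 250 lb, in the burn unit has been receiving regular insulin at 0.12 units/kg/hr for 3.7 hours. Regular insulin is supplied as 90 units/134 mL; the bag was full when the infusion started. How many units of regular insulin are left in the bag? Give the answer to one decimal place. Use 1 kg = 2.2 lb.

39.5 units

Weight = 250 lb ÷ 2.2 lb/kg = 113.6364 kg
Dose = 0.12 units/kg/hr × 113.6364 kg = 13.63636 units/hr
Concentration = 90 units ÷ 134 mL = 0.6716418 units/mL
Rate = 13.63636 units/hr ÷ 0.6716418 units/mL = 20.30303 mL/hr
Volume infused = 20.30303 mL/hr × 3.7 hr = 75.12121 mL
Volume remaining = 134 − 75.12121 = 58.87879 mL
Drug remaining = 58.87879 mL × 0.6716418 units/mL = 39.54545 units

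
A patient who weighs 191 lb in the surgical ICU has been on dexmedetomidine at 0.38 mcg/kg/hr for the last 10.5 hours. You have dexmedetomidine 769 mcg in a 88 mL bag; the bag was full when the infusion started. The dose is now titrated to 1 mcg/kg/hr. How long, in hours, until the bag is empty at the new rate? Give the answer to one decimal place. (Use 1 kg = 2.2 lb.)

4.9 hours

Initial rate:
Weight = 191 lb ÷ 2.2 lb/kg = 86.81818 kg
Dose = 0.38 mcg/kg/hr × 86.81818 kg = 32.99091 mcg/hr
Concentration = 769 mcg ÷ 88 mL = 8.738636 mcg/mL
Rate = 32.99091 mcg/hr ÷ 8.738636 mcg/mL = 3.775293 mL/hr
Volume infused so far = 3.775293 mL/hr × 10.5 hr = 39.64057 mL
Volume remaining = 88 − 39.64057 = 48.35943 mL
New rate:
Dose = 1 mcg/kg/hr × 86.81818 kg = 86.81818 mcg/hr
Rate = 86.81818 mcg/hr ÷ 8.738636 mcg/mL = 9.93498 mL/hr
Time remaining = 48.35943 mL ÷ 9.93498 mL/hr = 4.867592 hr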